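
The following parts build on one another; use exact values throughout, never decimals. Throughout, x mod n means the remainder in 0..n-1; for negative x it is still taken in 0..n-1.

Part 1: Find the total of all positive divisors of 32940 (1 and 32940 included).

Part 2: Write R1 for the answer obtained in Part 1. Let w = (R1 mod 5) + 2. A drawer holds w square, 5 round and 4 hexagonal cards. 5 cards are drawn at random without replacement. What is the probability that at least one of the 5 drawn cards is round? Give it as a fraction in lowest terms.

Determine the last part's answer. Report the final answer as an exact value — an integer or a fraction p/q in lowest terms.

Part 1: 32940 = 2^2 * 3^3 * 5 * 61; sigma = (1 + 2 + 4) * (1 + 3 + 9 + 27) * (1 + 5) * (1 + 61) = 7 * 40 * 6 * 62 = 104160; answer 104160
Part 2: R1 = 104160; w = 2; total draws C(11,5) = 462; complement C(6,5) = 6; favorable 462 - 6 = 456; P = 76/77; answer 76/77

76/77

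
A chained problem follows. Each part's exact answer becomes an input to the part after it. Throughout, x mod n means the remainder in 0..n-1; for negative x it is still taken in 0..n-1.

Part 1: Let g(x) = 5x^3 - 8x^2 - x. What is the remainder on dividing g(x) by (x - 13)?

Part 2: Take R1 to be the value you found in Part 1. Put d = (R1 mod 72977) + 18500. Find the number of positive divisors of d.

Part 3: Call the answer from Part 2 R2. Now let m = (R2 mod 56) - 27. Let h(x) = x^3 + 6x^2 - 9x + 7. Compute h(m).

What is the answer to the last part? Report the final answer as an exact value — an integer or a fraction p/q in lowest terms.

Part 1: remainder = value at the root: 5*(13)^3 - 8*(13)^2 - 1*(13)^1 = (10985) + (-1352) + (-13) = 9620; answer 9620
Part 2: R1 = 9620; d = 28120; 28120 = 2^3 * 5 * 19 * 37; number of divisors = (3+1) * (1+1) * (1+1) * (1+1) = 32; answer 32
Part 3: R2 = 32; m = 5; 1*(5)^3 + 6*(5)^2 - 9*(5)^1 + 7 = (125) + (150) + (-45) + (7) = 237; answer 237

237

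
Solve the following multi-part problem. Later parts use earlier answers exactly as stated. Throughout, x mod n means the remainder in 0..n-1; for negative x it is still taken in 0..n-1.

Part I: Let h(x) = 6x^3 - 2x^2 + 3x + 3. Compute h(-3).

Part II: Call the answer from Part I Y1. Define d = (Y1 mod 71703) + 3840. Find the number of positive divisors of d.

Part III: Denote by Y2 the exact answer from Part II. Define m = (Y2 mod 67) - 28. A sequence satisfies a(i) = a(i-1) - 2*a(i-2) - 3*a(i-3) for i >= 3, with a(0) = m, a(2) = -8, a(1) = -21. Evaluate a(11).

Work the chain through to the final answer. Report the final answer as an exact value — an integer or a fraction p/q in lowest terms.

Part I: 6*(-3)^3 - 2*(-3)^2 + 3*(-3)^1 + 3 = (-162) + (-18) + (-9) + (3) = -186; answer -186
Part II: Y1 = -186; d = 75357; 75357 = 3^3 * 2791; number of divisors = (3+1) * (1+1) = 8; answer 8
Part III: Y2 = 8; m = -20; a(3) = 1*(-8) - 2*(-21) - 3*(-20) = 94; iterating: a(3)=94, a(4)=173, a(5)=9, a(6)=-619, a(7)=-1156, a(8)=55, a(9)=4224, a(10)=7582, a(11)=-1031; answer -1031

-1031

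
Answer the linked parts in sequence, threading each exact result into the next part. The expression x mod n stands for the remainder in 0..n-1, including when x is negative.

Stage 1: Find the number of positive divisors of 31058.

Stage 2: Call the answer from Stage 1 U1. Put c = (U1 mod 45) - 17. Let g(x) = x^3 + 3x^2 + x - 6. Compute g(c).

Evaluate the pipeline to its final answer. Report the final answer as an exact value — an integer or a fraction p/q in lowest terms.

Stage 1: 31058 = 2 * 53 * 293; number of divisors = (1+1) * (1+1) * (1+1) = 8; answer 8
Stage 2: U1 = 8; c = -9; 1*(-9)^3 + 3*(-9)^2 + 1*(-9)^1 - 6 = (-729) + (243) + (-9) + (-6) = -501; answer -501

-501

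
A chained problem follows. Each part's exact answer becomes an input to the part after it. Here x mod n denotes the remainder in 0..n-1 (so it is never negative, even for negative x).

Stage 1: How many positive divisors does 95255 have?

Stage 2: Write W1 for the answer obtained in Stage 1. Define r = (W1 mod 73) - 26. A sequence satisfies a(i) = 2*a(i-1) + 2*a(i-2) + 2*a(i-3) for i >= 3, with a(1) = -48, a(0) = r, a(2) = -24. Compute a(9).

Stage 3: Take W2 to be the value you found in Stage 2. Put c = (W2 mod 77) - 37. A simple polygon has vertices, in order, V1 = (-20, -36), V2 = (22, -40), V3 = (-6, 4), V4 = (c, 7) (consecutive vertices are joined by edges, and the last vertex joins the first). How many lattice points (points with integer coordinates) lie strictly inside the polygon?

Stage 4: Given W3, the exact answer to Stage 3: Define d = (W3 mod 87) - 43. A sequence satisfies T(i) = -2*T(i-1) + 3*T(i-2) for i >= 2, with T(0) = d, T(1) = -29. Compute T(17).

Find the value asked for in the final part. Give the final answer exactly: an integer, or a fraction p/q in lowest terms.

Stage 1: 95255 = 5 * 19051; number of divisors = (1+1) * (1+1) = 4; answer 4
Stage 2: W1 = 4; r = -22; a(3) = 2*(-24) + 2*(-48) + 2*(-22) = -188; iterating: a(3)=-188, a(4)=-520, a(5)=-1464, a(6)=-4344, a(7)=-12656, a(8)=-36928, a(9)=-107856; answer -107856
Stage 3: W2 = -107856; c = -16; cross terms: (-20*-40 - 22*-36)=1592, (22*4 - -6*-40)=-152, (-6*7 - -16*4)=22, (-16*-36 - -20*7)=716; twice the area = |2178| = 2178; area = 1089; boundary points = 2 + 4 + 1 + 1 = 8; strictly interior points = area - boundary/2 + 1 = 1086; answer 1086
Stage 4: W3 = 1086; d = -1; T(2) = -2*(-29) + 3*(-1) = 55; iterating: T(2)=55, T(3)=-197, T(4)=559, T(5)=-1709, T(6)=5095, T(7)=-15317, T(8)=45919, T(9)=-137789, T(10)=413335, T(11)=-1240037, T(12)=3720079, T(13)=-11160269, T(14)=33480775, T(15)=-100442357, T(16)=301327039, T(17)=-903981149; answer -903981149

-903981149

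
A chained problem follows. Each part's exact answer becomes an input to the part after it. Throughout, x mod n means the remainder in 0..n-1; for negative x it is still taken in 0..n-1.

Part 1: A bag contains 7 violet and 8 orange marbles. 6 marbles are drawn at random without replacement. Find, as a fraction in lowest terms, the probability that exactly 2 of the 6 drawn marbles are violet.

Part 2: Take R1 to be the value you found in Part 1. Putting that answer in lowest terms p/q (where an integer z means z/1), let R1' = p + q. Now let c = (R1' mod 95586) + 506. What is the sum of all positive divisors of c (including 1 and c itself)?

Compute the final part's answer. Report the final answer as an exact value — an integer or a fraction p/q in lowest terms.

Part 1: total draws C(15,6) = 5005; favorable C(7,2)*C(8,4) = 1470; P = 42/143; answer 42/143
Part 2: R1 = 42/143; threaded value p + q = 185; c = 691; 691 is prime, so its only divisors are 1 and 691; sigma = 1 + 691 = 692; answer 692

692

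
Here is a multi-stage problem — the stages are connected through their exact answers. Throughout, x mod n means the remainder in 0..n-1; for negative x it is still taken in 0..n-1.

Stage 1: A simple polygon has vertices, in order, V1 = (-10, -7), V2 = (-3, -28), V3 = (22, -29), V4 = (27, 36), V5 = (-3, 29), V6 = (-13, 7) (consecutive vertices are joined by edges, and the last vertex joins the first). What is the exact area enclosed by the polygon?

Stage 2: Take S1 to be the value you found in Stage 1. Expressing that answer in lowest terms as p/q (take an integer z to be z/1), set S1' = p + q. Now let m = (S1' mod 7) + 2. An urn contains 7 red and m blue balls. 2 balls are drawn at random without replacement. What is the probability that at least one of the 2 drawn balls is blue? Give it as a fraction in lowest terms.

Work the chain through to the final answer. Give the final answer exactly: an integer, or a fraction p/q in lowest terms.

4/5

Stage 1: cross terms: (-10*-28 - -3*-7)=259, (-3*-29 - 22*-28)=703, (22*36 - 27*-29)=1575, (27*29 - -3*36)=891, (-3*7 - -13*29)=356, (-13*-7 - -10*7)=161; twice the area = |3945| = 3945; area = 3945/2; answer 3945/2
Stage 2: S1 = 3945/2; threaded value p + q = 3947; m = 8; total draws C(15,2) = 105; complement C(7,2) = 21; favorable 105 - 21 = 84; P = 4/5; answer 4/5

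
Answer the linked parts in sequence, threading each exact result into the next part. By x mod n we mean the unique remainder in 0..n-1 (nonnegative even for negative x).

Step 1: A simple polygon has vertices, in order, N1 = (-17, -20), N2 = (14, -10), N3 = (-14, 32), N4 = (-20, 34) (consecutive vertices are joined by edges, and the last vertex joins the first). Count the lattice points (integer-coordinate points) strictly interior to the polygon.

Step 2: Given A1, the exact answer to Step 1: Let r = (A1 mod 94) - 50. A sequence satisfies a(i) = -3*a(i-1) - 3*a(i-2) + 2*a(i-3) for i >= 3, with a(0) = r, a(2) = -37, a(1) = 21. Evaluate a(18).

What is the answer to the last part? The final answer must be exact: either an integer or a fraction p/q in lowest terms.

Step 1: cross terms: (-17*-10 - 14*-20)=450, (14*32 - -14*-10)=308, (-14*34 - -20*32)=164, (-20*-20 - -17*34)=978; twice the area = |1900| = 1900; area = 950; boundary points = 1 + 14 + 2 + 3 = 20; strictly interior points = area - boundary/2 + 1 = 941; answer 941
Step 2: A1 = 941; r = -49; a(3) = -3*(-37) - 3*(21) + 2*(-49) = -50; iterating: a(3)=-50, a(4)=303, a(5)=-833, a(6)=1490, a(7)=-1365, a(8)=-2041, a(9)=13198, a(10)=-36201, a(11)=64927, a(12)=-59782, a(13)=-87837, a(14)=572711, a(15)=-1574186, a(16)=2828751, a(17)=-2618273, a(18)=-3779806; answer -3779806

-3779806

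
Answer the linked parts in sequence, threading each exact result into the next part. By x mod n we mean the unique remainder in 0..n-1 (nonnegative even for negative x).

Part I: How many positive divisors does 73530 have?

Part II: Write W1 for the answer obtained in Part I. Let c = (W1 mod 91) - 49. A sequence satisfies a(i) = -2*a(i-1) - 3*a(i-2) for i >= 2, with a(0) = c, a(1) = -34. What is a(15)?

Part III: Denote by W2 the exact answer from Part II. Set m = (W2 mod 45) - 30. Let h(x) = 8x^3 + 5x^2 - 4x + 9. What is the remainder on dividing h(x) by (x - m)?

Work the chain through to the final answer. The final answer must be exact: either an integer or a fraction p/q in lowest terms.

Part I: 73530 = 2 * 3^2 * 5 * 19 * 43; number of divisors = (1+1) * (2+1) * (1+1) * (1+1) * (1+1) = 48; answer 48
Part II: W1 = 48; c = -1; a(2) = -2*(-34) - 3*(-1) = 71; iterating: a(2)=71, a(3)=-40, a(4)=-133, a(5)=386, a(6)=-373, a(7)=-412, a(8)=1943, a(9)=-2650, a(10)=-529, a(11)=9008, a(12)=-16429, a(13)=5834, a(14)=37619, a(15)=-92740; answer -92740
Part III: W2 = -92740; m = -25; remainder = value at the root: 8*(-25)^3 + 5*(-25)^2 - 4*(-25)^1 + 9 = (-125000) + (3125) + (100) + (9) = -121766; answer -121766

-121766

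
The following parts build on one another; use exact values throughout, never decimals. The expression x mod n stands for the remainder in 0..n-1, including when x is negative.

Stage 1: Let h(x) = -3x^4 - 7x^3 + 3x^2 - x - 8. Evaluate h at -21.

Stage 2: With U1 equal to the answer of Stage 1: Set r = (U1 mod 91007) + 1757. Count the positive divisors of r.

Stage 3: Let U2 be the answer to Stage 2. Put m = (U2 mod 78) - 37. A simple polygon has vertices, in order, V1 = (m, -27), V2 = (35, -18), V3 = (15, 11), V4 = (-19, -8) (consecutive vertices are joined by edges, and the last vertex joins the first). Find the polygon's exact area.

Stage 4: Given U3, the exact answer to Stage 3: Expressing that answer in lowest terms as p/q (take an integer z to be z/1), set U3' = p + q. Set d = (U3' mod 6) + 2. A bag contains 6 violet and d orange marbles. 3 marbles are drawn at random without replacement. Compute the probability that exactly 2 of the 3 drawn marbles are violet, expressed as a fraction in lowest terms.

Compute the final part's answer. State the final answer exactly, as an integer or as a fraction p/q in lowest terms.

Stage 1: -3*(-21)^4 - 7*(-21)^3 + 3*(-21)^2 - 1*(-21)^1 - 8 = (-583443) + (64827) + (1323) + (21) + (-8) = -517280; answer -517280
Stage 2: U1 = -517280; r = 30519; 30519 = 3^2 * 3391; number of divisors = (2+1) * (1+1) = 6; answer 6
Stage 3: U2 = 6; m = -31; cross terms: (-31*-18 - 35*-27)=1503, (35*11 - 15*-18)=655, (15*-8 - -19*11)=89, (-19*-27 - -31*-8)=265; twice the area = |2512| = 2512; area = 1256; answer 1256
Stage 4: U3 = 1256; threaded value p + q = 1257; d = 5; total draws C(11,3) = 165; favorable C(6,2)*C(5,1) = 75; P = 5/11; answer 5/11

5/11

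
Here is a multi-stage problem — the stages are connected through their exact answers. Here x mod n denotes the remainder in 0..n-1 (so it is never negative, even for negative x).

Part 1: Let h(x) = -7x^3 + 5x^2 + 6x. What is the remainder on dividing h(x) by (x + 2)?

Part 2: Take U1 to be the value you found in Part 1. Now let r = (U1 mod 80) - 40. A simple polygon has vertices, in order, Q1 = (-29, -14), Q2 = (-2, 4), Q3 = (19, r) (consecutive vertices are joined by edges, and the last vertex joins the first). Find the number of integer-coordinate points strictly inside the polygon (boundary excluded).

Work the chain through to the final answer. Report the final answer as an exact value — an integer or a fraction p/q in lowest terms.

Part 1: remainder = value at the root: -7*(-2)^3 + 5*(-2)^2 + 6*(-2)^1 = (56) + (20) + (-12) = 64; answer 64
Part 2: U1 = 64; r = 24; cross terms: (-29*4 - -2*-14)=-144, (-2*24 - 19*4)=-124, (19*-14 - -29*24)=430; twice the area = |162| = 162; area = 81; boundary points = 9 + 1 + 2 = 12; strictly interior points = area - boundary/2 + 1 = 76; answer 76

76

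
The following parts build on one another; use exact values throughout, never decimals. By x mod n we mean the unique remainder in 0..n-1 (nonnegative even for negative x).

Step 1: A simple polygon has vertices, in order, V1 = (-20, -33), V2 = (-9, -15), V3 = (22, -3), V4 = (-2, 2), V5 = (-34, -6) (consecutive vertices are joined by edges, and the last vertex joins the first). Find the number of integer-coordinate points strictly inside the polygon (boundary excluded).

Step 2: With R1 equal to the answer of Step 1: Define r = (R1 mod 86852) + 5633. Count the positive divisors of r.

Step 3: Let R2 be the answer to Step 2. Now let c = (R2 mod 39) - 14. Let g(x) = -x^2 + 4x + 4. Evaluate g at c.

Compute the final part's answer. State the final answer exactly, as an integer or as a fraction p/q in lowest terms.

-8

Step 1: cross terms: (-20*-15 - -9*-33)=3, (-9*-3 - 22*-15)=357, (22*2 - -2*-3)=38, (-2*-6 - -34*2)=80, (-34*-33 - -20*-6)=1002; twice the area = |1480| = 1480; area = 740; boundary points = 1 + 1 + 1 + 8 + 1 = 12; strictly interior points = area - boundary/2 + 1 = 735; answer 735
Step 2: R1 = 735; r = 6368; 6368 = 2^5 * 199; number of divisors = (5+1) * (1+1) = 12; answer 12
Step 3: R2 = 12; c = -2; -1*(-2)^2 + 4*(-2)^1 + 4 = (-4) + (-8) + (4) = -8; answer -8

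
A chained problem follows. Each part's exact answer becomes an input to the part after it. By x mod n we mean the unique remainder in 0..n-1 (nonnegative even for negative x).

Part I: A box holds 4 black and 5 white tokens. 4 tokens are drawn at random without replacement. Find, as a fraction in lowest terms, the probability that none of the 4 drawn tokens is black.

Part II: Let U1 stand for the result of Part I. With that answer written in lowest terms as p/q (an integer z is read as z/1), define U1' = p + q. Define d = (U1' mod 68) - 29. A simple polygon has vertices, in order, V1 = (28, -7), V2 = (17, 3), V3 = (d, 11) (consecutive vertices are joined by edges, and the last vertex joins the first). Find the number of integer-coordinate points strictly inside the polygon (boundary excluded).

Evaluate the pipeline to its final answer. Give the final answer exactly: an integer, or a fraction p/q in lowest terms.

Part I: total draws C(9,4) = 126; favorable C(5,4) = 5; P = 5/126; answer 5/126
Part II: U1 = 5/126; threaded value p + q = 131; d = 34; cross terms: (28*3 - 17*-7)=203, (17*11 - 34*3)=85, (34*-7 - 28*11)=-546; twice the area = |-258| = 258; area = 129; boundary points = 1 + 1 + 6 = 8; strictly interior points = area - boundary/2 + 1 = 126; answer 126

126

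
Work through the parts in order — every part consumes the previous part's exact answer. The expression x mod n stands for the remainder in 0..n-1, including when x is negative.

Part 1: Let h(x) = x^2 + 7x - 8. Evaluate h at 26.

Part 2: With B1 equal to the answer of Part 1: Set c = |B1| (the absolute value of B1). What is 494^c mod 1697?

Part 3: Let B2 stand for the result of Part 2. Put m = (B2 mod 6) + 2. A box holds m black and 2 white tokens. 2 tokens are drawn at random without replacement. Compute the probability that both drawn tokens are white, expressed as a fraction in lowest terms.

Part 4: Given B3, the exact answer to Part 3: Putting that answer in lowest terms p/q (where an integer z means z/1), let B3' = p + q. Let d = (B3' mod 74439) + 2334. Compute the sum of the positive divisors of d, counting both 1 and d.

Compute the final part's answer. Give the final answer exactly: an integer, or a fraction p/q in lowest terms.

Part 1: 1*(26)^2 + 7*(26)^1 - 8 = (676) + (182) + (-8) = 850; answer 850
Part 2: B1 = 850; c = 850; squarings mod 1697: 494^1=494, 494^2=1365, 494^4=1616, 494^8=1470, 494^16=619, 494^32=1336, 494^64=1349, 494^128=617, 494^256=561, 494^512=776; 494^850 = 494^2 * 494^16 * 494^64 * 494^256 * 494^512 = 332 (mod 1697); answer 332
Part 3: B2 = 332; m = 4; total draws C(6,2) = 15; favorable C(2,2) = 1; P = 1/15; answer 1/15
Part 4: B3 = 1/15; threaded value p + q = 16; d = 2350; 2350 = 2 * 5^2 * 47; sigma = (1 + 2) * (1 + 5 + 25) * (1 + 47) = 3 * 31 * 48 = 4464; answer 4464

4464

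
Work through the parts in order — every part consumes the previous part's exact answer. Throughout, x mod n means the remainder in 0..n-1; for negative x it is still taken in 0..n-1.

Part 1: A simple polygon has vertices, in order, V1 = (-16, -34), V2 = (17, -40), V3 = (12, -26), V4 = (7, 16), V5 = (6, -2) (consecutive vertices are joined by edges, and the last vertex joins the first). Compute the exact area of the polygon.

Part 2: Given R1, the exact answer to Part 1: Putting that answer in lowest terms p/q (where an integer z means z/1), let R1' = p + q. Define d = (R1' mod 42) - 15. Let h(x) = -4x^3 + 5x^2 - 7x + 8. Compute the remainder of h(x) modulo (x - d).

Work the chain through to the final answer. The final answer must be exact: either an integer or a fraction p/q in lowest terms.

74

Part 1: cross terms: (-16*-40 - 17*-34)=1218, (17*-26 - 12*-40)=38, (12*16 - 7*-26)=374, (7*-2 - 6*16)=-110, (6*-34 - -16*-2)=-236; twice the area = |1284| = 1284; area = 642; answer 642
Part 2: R1 = 642; threaded value p + q = 643; d = -2; remainder = value at the root: -4*(-2)^3 + 5*(-2)^2 - 7*(-2)^1 + 8 = (32) + (20) + (14) + (8) = 74; answer 74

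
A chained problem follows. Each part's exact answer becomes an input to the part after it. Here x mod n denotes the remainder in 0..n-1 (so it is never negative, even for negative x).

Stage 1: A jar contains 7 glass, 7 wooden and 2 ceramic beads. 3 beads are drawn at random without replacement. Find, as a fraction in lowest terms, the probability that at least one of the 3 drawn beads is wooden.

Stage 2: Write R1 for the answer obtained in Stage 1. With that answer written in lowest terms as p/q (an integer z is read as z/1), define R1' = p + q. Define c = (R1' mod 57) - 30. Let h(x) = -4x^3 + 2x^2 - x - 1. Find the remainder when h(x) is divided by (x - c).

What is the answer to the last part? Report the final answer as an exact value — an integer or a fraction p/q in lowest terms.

-1282

Stage 1: total draws C(16,3) = 560; complement C(9,3) = 84; favorable 560 - 84 = 476; P = 17/20; answer 17/20
Stage 2: R1 = 17/20; threaded value p + q = 37; c = 7; remainder = value at the root: -4*(7)^3 + 2*(7)^2 - 1*(7)^1 - 1 = (-1372) + (98) + (-7) + (-1) = -1282; answer -1282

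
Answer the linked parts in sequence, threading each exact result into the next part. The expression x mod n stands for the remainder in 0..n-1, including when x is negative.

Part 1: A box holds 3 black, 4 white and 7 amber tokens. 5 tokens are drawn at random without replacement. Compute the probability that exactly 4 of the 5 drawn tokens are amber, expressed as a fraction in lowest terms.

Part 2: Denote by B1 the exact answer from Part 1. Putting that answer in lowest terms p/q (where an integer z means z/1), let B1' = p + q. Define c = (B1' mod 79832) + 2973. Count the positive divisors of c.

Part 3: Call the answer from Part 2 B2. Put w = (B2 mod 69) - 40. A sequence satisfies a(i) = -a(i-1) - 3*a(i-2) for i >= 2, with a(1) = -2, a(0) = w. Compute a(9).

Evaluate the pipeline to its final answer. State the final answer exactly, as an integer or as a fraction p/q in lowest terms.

2668

Part 1: total draws C(14,5) = 2002; favorable C(7,4)*C(7,1) = 245; P = 35/286; answer 35/286
Part 2: B1 = 35/286; threaded value p + q = 321; c = 3294; 3294 = 2 * 3^3 * 61; number of divisors = (1+1) * (3+1) * (1+1) = 16; answer 16
Part 3: B2 = 16; w = -24; a(2) = -1*(-2) - 3*(-24) = 74; iterating: a(2)=74, a(3)=-68, a(4)=-154, a(5)=358, a(6)=104, a(7)=-1178, a(8)=866, a(9)=2668; answer 2668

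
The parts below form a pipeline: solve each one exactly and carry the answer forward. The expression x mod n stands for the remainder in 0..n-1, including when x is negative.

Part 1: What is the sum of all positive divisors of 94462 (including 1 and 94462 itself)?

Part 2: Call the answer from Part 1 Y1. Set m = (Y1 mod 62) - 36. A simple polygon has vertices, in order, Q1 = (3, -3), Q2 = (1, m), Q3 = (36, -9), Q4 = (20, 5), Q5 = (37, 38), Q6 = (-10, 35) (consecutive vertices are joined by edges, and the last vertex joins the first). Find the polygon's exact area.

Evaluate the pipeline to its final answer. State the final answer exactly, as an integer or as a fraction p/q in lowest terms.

3189/2

Part 1: 94462 = 2 * 73 * 647; sigma = (1 + 2) * (1 + 73) * (1 + 647) = 3 * 74 * 648 = 143856; answer 143856
Part 2: Y1 = 143856; m = -20; cross terms: (3*-20 - 1*-3)=-57, (1*-9 - 36*-20)=711, (36*5 - 20*-9)=360, (20*38 - 37*5)=575, (37*35 - -10*38)=1675, (-10*-3 - 3*35)=-75; twice the area = |3189| = 3189; area = 3189/2; answer 3189/2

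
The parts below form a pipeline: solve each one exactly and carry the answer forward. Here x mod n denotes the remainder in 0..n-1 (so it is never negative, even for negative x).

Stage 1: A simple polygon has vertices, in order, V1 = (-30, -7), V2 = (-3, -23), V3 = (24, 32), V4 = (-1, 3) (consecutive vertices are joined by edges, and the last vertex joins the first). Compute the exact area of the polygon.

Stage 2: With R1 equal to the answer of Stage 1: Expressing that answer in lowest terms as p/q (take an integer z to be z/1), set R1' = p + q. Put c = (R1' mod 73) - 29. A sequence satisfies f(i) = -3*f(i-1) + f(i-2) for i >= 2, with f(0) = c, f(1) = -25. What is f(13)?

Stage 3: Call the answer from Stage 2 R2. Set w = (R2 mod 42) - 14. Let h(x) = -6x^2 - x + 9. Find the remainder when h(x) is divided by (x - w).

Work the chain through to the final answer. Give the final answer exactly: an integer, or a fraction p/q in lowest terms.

Stage 1: cross terms: (-30*-23 - -3*-7)=669, (-3*32 - 24*-23)=456, (24*3 - -1*32)=104, (-1*-7 - -30*3)=97; twice the area = |1326| = 1326; area = 663; answer 663
Stage 2: R1 = 663; threaded value p + q = 664; c = -22; f(2) = -3*(-25) + 1*(-22) = 53; iterating: f(2)=53, f(3)=-184, f(4)=605, f(5)=-1999, f(6)=6602, f(7)=-21805, f(8)=72017, f(9)=-237856, f(10)=785585, f(11)=-2594611, f(12)=8569418, f(13)=-28302865; answer -28302865
Stage 3: R2 = -28302865; w = -3; remainder = value at the root: -6*(-3)^2 - 1*(-3)^1 + 9 = (-54) + (3) + (9) = -42; answer -42

-42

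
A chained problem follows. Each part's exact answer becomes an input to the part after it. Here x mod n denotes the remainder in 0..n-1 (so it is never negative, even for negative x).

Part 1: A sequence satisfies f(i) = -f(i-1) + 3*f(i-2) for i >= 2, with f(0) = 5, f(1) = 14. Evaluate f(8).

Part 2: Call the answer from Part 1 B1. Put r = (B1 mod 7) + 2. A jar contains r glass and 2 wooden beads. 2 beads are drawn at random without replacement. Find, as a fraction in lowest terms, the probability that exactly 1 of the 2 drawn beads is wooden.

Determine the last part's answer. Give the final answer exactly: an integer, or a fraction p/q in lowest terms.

Part 1: f(2) = -1*(14) + 3*(5) = 1; iterating: f(2)=1, f(3)=41, f(4)=-38, f(5)=161, f(6)=-275, f(7)=758, f(8)=-1583; answer -1583
Part 2: B1 = -1583; r = 8; total draws C(10,2) = 45; favorable C(2,1)*C(8,1) = 16; P = 16/45; answer 16/45

16/45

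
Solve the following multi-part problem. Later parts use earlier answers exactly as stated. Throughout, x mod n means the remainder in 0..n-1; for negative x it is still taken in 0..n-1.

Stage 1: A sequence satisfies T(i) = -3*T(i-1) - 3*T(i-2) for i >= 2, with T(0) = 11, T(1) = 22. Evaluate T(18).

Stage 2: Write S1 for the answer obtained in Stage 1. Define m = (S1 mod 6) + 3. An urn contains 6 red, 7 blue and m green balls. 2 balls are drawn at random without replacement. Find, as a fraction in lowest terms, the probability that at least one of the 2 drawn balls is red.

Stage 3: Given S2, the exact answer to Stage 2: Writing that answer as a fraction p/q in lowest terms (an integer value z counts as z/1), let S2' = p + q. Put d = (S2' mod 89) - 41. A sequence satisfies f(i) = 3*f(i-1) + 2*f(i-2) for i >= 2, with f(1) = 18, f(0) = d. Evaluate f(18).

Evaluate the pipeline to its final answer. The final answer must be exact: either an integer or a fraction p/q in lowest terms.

Stage 1: T(2) = -3*(22) - 3*(11) = -99; iterating: T(2)=-99, T(3)=231, T(4)=-396, T(5)=495, T(6)=-297, T(7)=-594, T(8)=2673, T(9)=-6237, T(10)=10692, T(11)=-13365, T(12)=8019, T(13)=16038, T(14)=-72171, T(15)=168399, T(16)=-288684, T(17)=360855, T(18)=-216513; answer -216513
Stage 2: S1 = -216513; m = 6; total draws C(19,2) = 171; complement C(13,2) = 78; favorable 171 - 78 = 93; P = 31/57; answer 31/57
Stage 3: S2 = 31/57; threaded value p + q = 88; d = 47; f(2) = 3*(18) + 2*(47) = 148; iterating: f(2)=148, f(3)=480, f(4)=1736, f(5)=6168, f(6)=21976, f(7)=78264, f(8)=278744, f(9)=992760, f(10)=3535768, f(11)=12592824, f(12)=44850008, f(13)=159735672, f(14)=568907032, f(15)=2026192440, f(16)=7216391384, f(17)=25701559032, f(18)=91537459864; answer 91537459864

91537459864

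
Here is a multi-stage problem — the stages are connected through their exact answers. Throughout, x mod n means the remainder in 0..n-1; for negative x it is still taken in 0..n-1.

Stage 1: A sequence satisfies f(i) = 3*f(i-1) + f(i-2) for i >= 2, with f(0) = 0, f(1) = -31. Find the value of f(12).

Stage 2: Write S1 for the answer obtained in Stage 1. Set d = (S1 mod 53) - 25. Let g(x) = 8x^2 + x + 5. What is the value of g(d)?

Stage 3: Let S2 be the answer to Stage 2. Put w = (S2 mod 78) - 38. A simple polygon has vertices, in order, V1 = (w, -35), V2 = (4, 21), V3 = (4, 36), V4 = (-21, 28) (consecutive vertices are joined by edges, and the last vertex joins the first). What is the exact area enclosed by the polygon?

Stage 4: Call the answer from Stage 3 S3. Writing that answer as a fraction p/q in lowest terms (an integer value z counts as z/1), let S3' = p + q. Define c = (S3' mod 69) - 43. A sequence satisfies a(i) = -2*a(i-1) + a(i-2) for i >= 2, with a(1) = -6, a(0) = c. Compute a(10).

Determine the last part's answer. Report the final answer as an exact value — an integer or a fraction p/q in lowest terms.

Stage 1: f(2) = 3*(-31) + 1*(0) = -93; iterating: f(2)=-93, f(3)=-310, f(4)=-1023, f(5)=-3379, f(6)=-11160, f(7)=-36859, f(8)=-121737, f(9)=-402070, f(10)=-1327947, f(11)=-4385911, f(12)=-14485680; answer -14485680
Stage 2: S1 = -14485680; d = -10; 8*(-10)^2 + 1*(-10)^1 + 5 = (800) + (-10) + (5) = 795; answer 795
Stage 3: S2 = 795; w = -23; cross terms: (-23*21 - 4*-35)=-343, (4*36 - 4*21)=60, (4*28 - -21*36)=868, (-21*-35 - -23*28)=1379; twice the area = |1964| = 1964; area = 982; answer 982
Stage 4: S3 = 982; threaded value p + q = 983; c = -26; a(2) = -2*(-6) + 1*(-26) = -14; iterating: a(2)=-14, a(3)=22, a(4)=-58, a(5)=138, a(6)=-334, a(7)=806, a(8)=-1946, a(9)=4698, a(10)=-11342; answer -11342

-11342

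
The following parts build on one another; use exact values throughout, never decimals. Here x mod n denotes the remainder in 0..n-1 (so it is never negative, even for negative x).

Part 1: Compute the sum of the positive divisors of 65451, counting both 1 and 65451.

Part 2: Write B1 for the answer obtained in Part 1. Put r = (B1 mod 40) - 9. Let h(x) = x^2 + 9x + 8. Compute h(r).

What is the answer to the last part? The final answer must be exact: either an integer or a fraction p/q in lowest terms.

744

Part 1: 65451 = 3 * 21817; sigma = (1 + 3) * (1 + 21817) = 4 * 21818 = 87272; answer 87272
Part 2: B1 = 87272; r = 23; 1*(23)^2 + 9*(23)^1 + 8 = (529) + (207) + (8) = 744; answer 744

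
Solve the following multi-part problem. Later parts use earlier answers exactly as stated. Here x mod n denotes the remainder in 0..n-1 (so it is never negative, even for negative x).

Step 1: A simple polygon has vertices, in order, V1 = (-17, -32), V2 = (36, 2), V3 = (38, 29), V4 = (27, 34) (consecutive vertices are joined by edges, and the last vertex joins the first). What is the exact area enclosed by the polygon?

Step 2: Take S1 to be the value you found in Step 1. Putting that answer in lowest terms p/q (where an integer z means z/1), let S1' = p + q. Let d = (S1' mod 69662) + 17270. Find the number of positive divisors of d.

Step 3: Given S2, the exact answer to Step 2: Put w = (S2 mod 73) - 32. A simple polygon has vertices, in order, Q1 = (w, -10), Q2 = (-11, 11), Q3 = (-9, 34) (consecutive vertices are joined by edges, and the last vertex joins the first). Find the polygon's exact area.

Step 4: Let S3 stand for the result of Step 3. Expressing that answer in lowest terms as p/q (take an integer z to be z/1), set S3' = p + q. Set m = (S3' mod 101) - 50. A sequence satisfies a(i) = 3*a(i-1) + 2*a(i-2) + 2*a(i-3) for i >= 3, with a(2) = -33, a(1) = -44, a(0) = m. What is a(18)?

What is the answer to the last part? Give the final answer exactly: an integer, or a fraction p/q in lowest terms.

-57109217865

Step 1: cross terms: (-17*2 - 36*-32)=1118, (36*29 - 38*2)=968, (38*34 - 27*29)=509, (27*-32 - -17*34)=-286; twice the area = |2309| = 2309; area = 2309/2; answer 2309/2
Step 2: S1 = 2309/2; threaded value p + q = 2311; d = 19581; 19581 = 3 * 61 * 107; number of divisors = (1+1) * (1+1) * (1+1) = 8; answer 8
Step 3: S2 = 8; w = -24; cross terms: (-24*11 - -11*-10)=-374, (-11*34 - -9*11)=-275, (-9*-10 - -24*34)=906; twice the area = |257| = 257; area = 257/2; answer 257/2
Step 4: S3 = 257/2; threaded value p + q = 259; m = 7; a(3) = 3*(-33) + 2*(-44) + 2*(7) = -173; iterating: a(3)=-173, a(4)=-673, a(5)=-2431, a(6)=-8985, a(7)=-33163, a(8)=-122321, a(9)=-451259, a(10)=-1664745, a(11)=-6141395, a(12)=-22656193, a(13)=-83580859, a(14)=-308337753, a(15)=-1137487363, a(16)=-4196299313, a(17)=-15480548171, a(18)=-57109217865; answer -57109217865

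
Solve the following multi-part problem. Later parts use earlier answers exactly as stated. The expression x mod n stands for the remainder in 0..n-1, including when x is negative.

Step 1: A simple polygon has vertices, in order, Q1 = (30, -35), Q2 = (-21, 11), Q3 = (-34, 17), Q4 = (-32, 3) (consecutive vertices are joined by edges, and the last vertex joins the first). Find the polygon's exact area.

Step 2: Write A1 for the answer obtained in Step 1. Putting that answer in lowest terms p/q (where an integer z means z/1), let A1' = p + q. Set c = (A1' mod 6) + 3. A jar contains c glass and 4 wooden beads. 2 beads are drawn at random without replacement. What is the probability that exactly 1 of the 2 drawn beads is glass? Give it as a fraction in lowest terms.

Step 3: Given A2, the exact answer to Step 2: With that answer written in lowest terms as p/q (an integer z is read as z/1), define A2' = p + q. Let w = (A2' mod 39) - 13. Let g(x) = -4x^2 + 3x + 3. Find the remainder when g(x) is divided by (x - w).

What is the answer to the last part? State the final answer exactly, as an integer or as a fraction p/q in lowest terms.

Step 1: cross terms: (30*11 - -21*-35)=-405, (-21*17 - -34*11)=17, (-34*3 - -32*17)=442, (-32*-35 - 30*3)=1030; twice the area = |1084| = 1084; area = 542; answer 542
Step 2: A1 = 542; threaded value p + q = 543; c = 6; total draws C(10,2) = 45; favorable C(6,1)*C(4,1) = 24; P = 8/15; answer 8/15
Step 3: A2 = 8/15; threaded value p + q = 23; w = 10; remainder = value at the root: -4*(10)^2 + 3*(10)^1 + 3 = (-400) + (30) + (3) = -367; answer -367

-367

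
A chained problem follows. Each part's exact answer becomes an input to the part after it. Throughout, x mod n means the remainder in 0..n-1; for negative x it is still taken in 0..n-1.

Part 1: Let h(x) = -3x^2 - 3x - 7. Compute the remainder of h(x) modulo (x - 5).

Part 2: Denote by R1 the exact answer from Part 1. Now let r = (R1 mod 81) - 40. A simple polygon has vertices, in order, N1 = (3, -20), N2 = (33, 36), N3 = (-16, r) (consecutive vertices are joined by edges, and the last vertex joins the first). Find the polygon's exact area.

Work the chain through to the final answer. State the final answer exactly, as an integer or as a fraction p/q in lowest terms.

1207

Part 1: remainder = value at the root: -3*(5)^2 - 3*(5)^1 - 7 = (-75) + (-15) + (-7) = -97; answer -97
Part 2: R1 = -97; r = 25; cross terms: (3*36 - 33*-20)=768, (33*25 - -16*36)=1401, (-16*-20 - 3*25)=245; twice the area = |2414| = 2414; area = 1207; answer 1207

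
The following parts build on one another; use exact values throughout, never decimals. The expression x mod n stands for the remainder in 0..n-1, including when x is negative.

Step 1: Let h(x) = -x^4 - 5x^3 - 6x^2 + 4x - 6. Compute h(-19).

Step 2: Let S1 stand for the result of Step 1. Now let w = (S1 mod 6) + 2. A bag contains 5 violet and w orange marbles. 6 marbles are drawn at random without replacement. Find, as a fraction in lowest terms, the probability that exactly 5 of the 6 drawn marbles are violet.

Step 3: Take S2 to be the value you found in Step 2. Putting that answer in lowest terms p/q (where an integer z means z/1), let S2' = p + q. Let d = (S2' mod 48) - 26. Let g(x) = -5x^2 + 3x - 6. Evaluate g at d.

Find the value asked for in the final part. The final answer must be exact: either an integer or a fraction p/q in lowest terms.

-1502

Step 1: -1*(-19)^4 - 5*(-19)^3 - 6*(-19)^2 + 4*(-19)^1 - 6 = (-130321) + (34295) + (-2166) + (-76) + (-6) = -98274; answer -98274
Step 2: S1 = -98274; w = 2; total draws C(7,6) = 7; favorable C(5,5)*C(2,1) = 2; P = 2/7; answer 2/7
Step 3: S2 = 2/7; threaded value p + q = 9; d = -17; -5*(-17)^2 + 3*(-17)^1 - 6 = (-1445) + (-51) + (-6) = -1502; answer -1502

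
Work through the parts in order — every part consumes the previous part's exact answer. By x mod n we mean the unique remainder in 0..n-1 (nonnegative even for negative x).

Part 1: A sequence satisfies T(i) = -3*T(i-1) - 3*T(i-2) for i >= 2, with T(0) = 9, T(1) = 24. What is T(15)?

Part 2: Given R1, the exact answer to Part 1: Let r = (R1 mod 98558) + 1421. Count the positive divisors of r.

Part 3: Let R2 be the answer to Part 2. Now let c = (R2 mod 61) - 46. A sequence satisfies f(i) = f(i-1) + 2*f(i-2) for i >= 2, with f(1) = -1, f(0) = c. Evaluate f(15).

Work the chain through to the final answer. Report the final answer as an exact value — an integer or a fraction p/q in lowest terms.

Part 1: T(2) = -3*(24) - 3*(9) = -99; iterating: T(2)=-99, T(3)=225, T(4)=-378, T(5)=459, T(6)=-243, T(7)=-648, T(8)=2673, T(9)=-6075, T(10)=10206, T(11)=-12393, T(12)=6561, T(13)=17496, T(14)=-72171, T(15)=164025; answer 164025
Part 2: R1 = 164025; r = 66888; 66888 = 2^3 * 3^2 * 929; number of divisors = (3+1) * (2+1) * (1+1) = 24; answer 24
Part 3: R2 = 24; c = -22; f(2) = 1*(-1) + 2*(-22) = -45; iterating: f(2)=-45, f(3)=-47, f(4)=-137, f(5)=-231, f(6)=-505, f(7)=-967, f(8)=-1977, f(9)=-3911, f(10)=-7865, f(11)=-15687, f(12)=-31417, f(13)=-62791, f(14)=-125625, f(15)=-251207; answer -251207

-251207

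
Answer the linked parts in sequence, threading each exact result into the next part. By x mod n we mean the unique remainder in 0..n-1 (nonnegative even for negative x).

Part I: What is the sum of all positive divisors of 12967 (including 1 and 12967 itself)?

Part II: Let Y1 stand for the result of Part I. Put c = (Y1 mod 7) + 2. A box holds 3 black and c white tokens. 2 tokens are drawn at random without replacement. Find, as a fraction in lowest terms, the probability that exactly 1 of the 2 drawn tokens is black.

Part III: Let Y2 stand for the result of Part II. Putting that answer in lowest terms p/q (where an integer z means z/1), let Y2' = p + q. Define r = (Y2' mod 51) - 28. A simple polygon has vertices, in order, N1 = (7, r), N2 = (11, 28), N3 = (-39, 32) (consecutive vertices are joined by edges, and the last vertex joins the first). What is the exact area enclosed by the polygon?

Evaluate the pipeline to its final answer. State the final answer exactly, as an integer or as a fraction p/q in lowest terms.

1333

Part I: 12967 is prime, so its only divisors are 1 and 12967; sigma = 1 + 12967 = 12968; answer 12968
Part II: Y1 = 12968; c = 6; total draws C(9,2) = 36; favorable C(3,1)*C(6,1) = 18; P = 1/2; answer 1/2
Part III: Y2 = 1/2; threaded value p + q = 3; r = -25; cross terms: (7*28 - 11*-25)=471, (11*32 - -39*28)=1444, (-39*-25 - 7*32)=751; twice the area = |2666| = 2666; area = 1333; answer 1333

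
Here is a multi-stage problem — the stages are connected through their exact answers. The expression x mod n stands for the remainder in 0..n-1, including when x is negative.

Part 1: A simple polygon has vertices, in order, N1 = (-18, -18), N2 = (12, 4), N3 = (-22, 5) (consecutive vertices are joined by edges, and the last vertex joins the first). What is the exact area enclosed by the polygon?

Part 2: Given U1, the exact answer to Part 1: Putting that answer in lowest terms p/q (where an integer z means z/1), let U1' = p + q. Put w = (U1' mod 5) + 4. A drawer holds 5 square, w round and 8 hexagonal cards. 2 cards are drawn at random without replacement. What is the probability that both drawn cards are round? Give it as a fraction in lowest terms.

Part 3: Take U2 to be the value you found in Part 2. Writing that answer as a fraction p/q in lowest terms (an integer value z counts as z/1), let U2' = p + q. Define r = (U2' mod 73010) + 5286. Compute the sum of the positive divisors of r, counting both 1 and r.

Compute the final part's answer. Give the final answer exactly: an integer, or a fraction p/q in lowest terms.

5856

Part 1: cross terms: (-18*4 - 12*-18)=144, (12*5 - -22*4)=148, (-22*-18 - -18*5)=486; twice the area = |778| = 778; area = 389; answer 389
Part 2: U1 = 389; threaded value p + q = 390; w = 4; total draws C(17,2) = 136; favorable C(4,2) = 6; P = 3/68; answer 3/68
Part 3: U2 = 3/68; threaded value p + q = 71; r = 5357; 5357 = 11 * 487; sigma = (1 + 11) * (1 + 487) = 12 * 488 = 5856; answer 5856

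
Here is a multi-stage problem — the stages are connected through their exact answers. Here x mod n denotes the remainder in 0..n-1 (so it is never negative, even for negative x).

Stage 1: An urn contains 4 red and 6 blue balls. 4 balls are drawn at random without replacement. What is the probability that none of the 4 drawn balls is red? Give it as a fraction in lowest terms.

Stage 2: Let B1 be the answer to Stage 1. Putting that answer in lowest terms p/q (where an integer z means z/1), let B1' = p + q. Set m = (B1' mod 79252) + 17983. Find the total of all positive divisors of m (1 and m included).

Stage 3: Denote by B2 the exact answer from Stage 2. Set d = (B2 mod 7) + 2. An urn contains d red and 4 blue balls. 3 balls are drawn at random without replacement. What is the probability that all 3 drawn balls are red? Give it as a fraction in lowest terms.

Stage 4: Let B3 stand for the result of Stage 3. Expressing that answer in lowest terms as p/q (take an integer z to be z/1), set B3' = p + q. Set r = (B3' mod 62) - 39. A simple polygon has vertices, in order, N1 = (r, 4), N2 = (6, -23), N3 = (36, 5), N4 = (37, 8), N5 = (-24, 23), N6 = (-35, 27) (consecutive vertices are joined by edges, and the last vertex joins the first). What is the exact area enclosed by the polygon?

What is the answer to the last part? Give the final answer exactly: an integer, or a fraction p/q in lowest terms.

2147/2

Stage 1: total draws C(10,4) = 210; favorable C(6,4) = 15; P = 1/14; answer 1/14
Stage 2: B1 = 1/14; threaded value p + q = 15; m = 17998; 17998 = 2 * 8999; sigma = (1 + 2) * (1 + 8999) = 3 * 9000 = 27000; answer 27000
Stage 3: B2 = 27000; d = 3; total draws C(7,3) = 35; favorable C(3,3) = 1; P = 1/35; answer 1/35
Stage 4: B3 = 1/35; threaded value p + q = 36; r = -3; cross terms: (-3*-23 - 6*4)=45, (6*5 - 36*-23)=858, (36*8 - 37*5)=103, (37*23 - -24*8)=1043, (-24*27 - -35*23)=157, (-35*4 - -3*27)=-59; twice the area = |2147| = 2147; area = 2147/2; answer 2147/2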